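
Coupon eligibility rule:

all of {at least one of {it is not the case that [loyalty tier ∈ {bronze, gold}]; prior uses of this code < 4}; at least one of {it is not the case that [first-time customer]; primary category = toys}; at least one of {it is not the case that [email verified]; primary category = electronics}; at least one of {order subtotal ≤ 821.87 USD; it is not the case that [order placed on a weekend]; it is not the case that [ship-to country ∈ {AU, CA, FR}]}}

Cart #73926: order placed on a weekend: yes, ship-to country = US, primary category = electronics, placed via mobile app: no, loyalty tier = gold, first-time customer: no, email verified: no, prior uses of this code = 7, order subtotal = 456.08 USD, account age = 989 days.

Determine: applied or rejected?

Atomic conditions:
  loyalty tier ∈ {bronze, gold}: gold is in the set → true
  prior uses of this code < 4: 7 < 4 is false
  first-time customer: no → false
  primary category = toys: electronics == toys is false
  email verified: no → false
  primary category = electronics: electronics == electronics is true
  order subtotal ≤ 821.87 USD: 456.08 ≤ 821.87 is true
  order placed on a weekend: yes → true
  ship-to country ∈ {AU, CA, FR}: US is not in the set → false
Combine:
[1.1] NOT true = false
[1] false OR false = false
[2.1] NOT false = true
[2] true OR false = true
[3.1] NOT false = true
[3] true OR true = true
[4.2] NOT true = false
[4.3] NOT false = true
[4] true OR false OR true = true
[root] false AND true AND true AND true = false
Overall: false → rejected

Rejected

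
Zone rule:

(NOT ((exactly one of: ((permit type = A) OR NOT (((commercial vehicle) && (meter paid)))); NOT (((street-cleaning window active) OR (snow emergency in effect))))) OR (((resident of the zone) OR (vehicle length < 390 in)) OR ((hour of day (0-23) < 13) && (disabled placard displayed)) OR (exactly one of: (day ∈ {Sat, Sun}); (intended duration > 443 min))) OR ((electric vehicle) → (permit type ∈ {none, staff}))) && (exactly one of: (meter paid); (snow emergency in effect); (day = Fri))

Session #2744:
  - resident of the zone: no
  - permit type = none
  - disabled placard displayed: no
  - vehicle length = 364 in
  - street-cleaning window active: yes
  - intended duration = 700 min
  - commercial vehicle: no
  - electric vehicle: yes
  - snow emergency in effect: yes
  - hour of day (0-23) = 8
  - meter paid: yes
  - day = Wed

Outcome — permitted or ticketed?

Ticketed

Atomic conditions:
  permit type = A: none == A is false
  commercial vehicle: no → false
  meter paid: yes → true
  street-cleaning window active: yes → true
  snow emergency in effect: yes → true
  resident of the zone: no → false
  vehicle length < 390 in: 364 < 390 is true
  hour of day (0-23) < 13: 8 < 13 is true
  disabled placard displayed: no → false
  day ∈ {Sat, Sun}: Wed is not in the set → false
  intended duration > 443 min: 700 > 443 is true
  electric vehicle: yes → true
  permit type ∈ {none, staff}: none is in the set → true
  day = Fri: Wed == Fri is false
Combine:
[1.1.1.1.2.1] false AND true = false
[1.1.1.1.2] NOT false = true
[1.1.1.1] false OR true = true
[1.1.1.2.1] true OR true = true
[1.1.1.2] NOT true = false
[1.1.1] exactly-one(true, false) = true
[1.1] NOT true = false
[1.2.1] false OR true = true
[1.2.2] true AND false = false
[1.2.3] exactly-one(false, true) = true
[1.2] true OR false OR true = true
[1.3] true → true = true
[1] false OR true OR true = true
[2] exactly-one(true, true, false) = false
[root] true AND false = false
Overall: false → ticketed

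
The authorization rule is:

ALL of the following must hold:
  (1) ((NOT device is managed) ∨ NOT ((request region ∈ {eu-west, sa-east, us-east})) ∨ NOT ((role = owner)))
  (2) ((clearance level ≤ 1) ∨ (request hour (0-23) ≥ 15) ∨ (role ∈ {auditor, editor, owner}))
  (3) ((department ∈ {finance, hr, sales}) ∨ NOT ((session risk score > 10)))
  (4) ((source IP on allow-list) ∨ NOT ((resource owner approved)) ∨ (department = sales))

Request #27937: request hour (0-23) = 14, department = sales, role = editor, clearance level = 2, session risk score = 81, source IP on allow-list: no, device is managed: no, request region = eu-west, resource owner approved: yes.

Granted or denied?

Atomic conditions:
  NOT device is managed: no → true
  request region ∈ {eu-west, sa-east, us-east}: eu-west is in the set → true
  role = owner: editor == owner is false
  clearance level ≤ 1: 2 ≤ 1 is false
  request hour (0-23) ≥ 15: 14 ≥ 15 is false
  role ∈ {auditor, editor, owner}: editor is in the set → true
  department ∈ {finance, hr, sales}: sales is in the set → true
  session risk score > 10: 81 > 10 is true
  source IP on allow-list: no → false
  resource owner approved: yes → true
  department = sales: sales == sales is true
Combine:
[1.2] NOT true = false
[1.3] NOT false = true
[1] true OR false OR true = true
[2] false OR false OR true = true
[3.2] NOT true = false
[3] true OR false = true
[4.2] NOT true = false
[4] false OR false OR true = true
[root] true AND true AND true AND true = true
Overall: true → granted

Granted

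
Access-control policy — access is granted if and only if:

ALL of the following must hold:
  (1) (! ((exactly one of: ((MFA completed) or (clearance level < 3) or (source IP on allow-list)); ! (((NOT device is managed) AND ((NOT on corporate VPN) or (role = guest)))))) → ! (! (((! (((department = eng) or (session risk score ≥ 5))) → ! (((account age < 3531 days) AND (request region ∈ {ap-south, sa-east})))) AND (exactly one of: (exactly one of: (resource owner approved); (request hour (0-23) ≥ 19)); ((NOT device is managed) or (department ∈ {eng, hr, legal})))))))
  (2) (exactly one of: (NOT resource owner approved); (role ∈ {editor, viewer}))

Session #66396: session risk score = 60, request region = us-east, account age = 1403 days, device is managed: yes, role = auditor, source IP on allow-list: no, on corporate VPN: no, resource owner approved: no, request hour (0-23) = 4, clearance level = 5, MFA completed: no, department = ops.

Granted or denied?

Granted

Atomic conditions:
  MFA completed: no → false
  clearance level < 3: 5 < 3 is false
  source IP on allow-list: no → false
  NOT device is managed: yes → false
  NOT on corporate VPN: no → true
  role = guest: auditor == guest is false
  department = eng: ops == eng is false
  session risk score ≥ 5: 60 ≥ 5 is true
  account age < 3531 days: 1403 < 3531 is true
  request region ∈ {ap-south, sa-east}: us-east is not in the set → false
  resource owner approved: no → false
  request hour (0-23) ≥ 19: 4 ≥ 19 is false
  department ∈ {eng, hr, legal}: ops is not in the set → false
  NOT resource owner approved: no → true
  role ∈ {editor, viewer}: auditor is not in the set → false
Combine:
[1.1.1.1] false OR false OR false = false
[1.1.1.2.1.2] true OR false = true
[1.1.1.2.1] false AND true = false
[1.1.1.2] NOT false = true
[1.1.1] exactly-one(false, true) = true
[1.1] NOT true = false
[1.2.1.1.1.1.1] false OR true = true
[1.2.1.1.1.1] NOT true = false
[1.2.1.1.1.2.1] true AND false = false
[1.2.1.1.1.2] NOT false = true
[1.2.1.1.1] false → true (antecedent false ⇒ implication holds) = true
[1.2.1.1.2.1] exactly-one(false, false) = false
[1.2.1.1.2.2] false OR false = false
[1.2.1.1.2] exactly-one(false, false) = false
[1.2.1.1] true AND false = false
[1.2.1] NOT false = true
[1.2] NOT true = false
[1] false → false (antecedent false ⇒ implication holds) = true
[2] exactly-one(true, false) = true
[root] true AND true = true
Overall: true → granted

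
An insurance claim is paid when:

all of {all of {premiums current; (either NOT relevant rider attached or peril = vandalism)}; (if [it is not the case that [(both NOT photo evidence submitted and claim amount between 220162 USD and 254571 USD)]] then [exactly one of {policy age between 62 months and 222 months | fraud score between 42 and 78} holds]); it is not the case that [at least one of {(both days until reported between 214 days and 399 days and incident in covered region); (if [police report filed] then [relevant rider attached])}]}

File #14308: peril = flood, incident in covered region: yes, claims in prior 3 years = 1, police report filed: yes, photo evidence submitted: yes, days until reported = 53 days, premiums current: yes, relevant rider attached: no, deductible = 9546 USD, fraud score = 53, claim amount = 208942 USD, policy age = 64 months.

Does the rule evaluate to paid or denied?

Atomic conditions:
  premiums current: yes → true
  NOT relevant rider attached: no → true
  peril = vandalism: flood == vandalism is false
  NOT photo evidence submitted: yes → false
  claim amount between 220162 USD and 254571 USD: 208942 in [220162, 254571] is false
  policy age between 62 months and 222 months: 64 in [62, 222] is true
  fraud score between 42 and 78: 53 in [42, 78] is true
  days until reported between 214 days and 399 days: 53 in [214, 399] is false
  incident in covered region: yes → true
  police report filed: yes → true
  relevant rider attached: no → false
Combine:
[1.2] true OR false = true
[1] true AND true = true
[2.1.1] false AND false = false
[2.1] NOT false = true
[2.2] exactly-one(true, true) = false
[2] true → false = false
[3.1.1] false AND true = false
[3.1.2] true → false = false
[3.1] false OR false = false
[3] NOT false = true
[root] true AND false AND true = false
Overall: false → denied

Denied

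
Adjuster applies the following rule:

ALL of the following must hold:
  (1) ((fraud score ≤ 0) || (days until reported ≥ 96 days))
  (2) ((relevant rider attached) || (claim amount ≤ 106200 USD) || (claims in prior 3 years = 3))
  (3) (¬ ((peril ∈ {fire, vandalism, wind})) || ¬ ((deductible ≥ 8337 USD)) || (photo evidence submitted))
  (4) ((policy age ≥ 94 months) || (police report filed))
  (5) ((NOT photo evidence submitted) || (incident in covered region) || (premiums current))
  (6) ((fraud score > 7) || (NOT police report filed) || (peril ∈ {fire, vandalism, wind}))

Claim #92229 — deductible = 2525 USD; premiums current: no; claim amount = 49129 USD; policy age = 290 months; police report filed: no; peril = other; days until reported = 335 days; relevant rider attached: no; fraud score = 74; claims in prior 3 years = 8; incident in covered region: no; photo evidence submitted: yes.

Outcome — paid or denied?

Denied

Atomic conditions:
  fraud score ≤ 0: 74 ≤ 0 is false
  days until reported ≥ 96 days: 335 ≥ 96 is true
  relevant rider attached: no → false
  claim amount ≤ 106200 USD: 49129 ≤ 106200 is true
  claims in prior 3 years = 3: 8 == 3 is false
  peril ∈ {fire, vandalism, wind}: other is not in the set → false
  deductible ≥ 8337 USD: 2525 ≥ 8337 is false
  photo evidence submitted: yes → true
  policy age ≥ 94 months: 290 ≥ 94 is true
  police report filed: no → false
  NOT photo evidence submitted: yes → false
  incident in covered region: no → false
  premiums current: no → false
  fraud score > 7: 74 > 7 is true
  NOT police report filed: no → true
Combine:
[1] false OR true = true
[2] false OR true OR false = true
[3.1] NOT false = true
[3.2] NOT false = true
[3] true OR true OR true = true
[4] true OR false = true
[5] false OR false OR false = false
[6] true OR true OR false = true
[root] true AND true AND true AND true AND false AND true = false
Overall: false → denied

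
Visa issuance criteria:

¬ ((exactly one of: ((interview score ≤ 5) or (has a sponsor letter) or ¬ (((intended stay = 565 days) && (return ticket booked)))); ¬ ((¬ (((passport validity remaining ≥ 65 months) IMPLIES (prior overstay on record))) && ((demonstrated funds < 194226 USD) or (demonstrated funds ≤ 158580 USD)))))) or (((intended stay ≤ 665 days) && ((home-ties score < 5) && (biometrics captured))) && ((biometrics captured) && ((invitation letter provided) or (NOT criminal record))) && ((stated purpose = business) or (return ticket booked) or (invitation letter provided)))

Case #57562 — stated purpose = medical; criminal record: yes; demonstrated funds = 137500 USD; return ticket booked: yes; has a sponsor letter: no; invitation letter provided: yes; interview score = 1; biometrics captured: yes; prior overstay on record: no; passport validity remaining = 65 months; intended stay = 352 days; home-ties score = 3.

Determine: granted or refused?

Atomic conditions:
  interview score ≤ 5: 1 ≤ 5 is true
  has a sponsor letter: no → false
  intended stay = 565 days: 352 == 565 is false
  return ticket booked: yes → true
  passport validity remaining ≥ 65 months: 65 ≥ 65 is true
  prior overstay on record: no → false
  demonstrated funds < 194226 USD: 137500 < 194226 is true
  demonstrated funds ≤ 158580 USD: 137500 ≤ 158580 is true
  intended stay ≤ 665 days: 352 ≤ 665 is true
  home-ties score < 5: 3 < 5 is true
  biometrics captured: yes → true
  invitation letter provided: yes → true
  NOT criminal record: yes → false
  stated purpose = business: medical == business is false
Combine:
[1.1.1.3.1] false AND true = false
[1.1.1.3] NOT false = true
[1.1.1] true OR false OR true = true
[1.1.2.1.1.1] true → false = false
[1.1.2.1.1] NOT false = true
[1.1.2.1.2] true OR true = true
[1.1.2.1] true AND true = true
[1.1.2] NOT true = false
[1.1] exactly-one(true, false) = true
[1] NOT true = false
[2.1.2] true AND true = true
[2.1] true AND true = true
[2.2.2] true OR false = true
[2.2] true AND true = true
[2.3] false OR true OR true = true
[2] true AND true AND true = true
[root] false OR true = true
Overall: true → granted

Granted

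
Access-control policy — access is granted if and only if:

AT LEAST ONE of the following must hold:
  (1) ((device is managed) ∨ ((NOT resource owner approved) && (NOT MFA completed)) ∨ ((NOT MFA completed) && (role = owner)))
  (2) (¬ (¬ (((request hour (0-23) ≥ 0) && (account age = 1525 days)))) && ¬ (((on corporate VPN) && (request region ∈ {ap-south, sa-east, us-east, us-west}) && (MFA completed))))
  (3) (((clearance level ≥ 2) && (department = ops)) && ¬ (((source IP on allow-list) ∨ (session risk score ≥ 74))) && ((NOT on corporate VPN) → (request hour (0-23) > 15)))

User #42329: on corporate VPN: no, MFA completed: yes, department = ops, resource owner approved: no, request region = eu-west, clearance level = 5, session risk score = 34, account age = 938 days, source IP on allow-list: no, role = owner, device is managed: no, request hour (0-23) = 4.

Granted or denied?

Atomic conditions:
  device is managed: no → false
  NOT resource owner approved: no → true
  NOT MFA completed: yes → false
  role = owner: owner == owner is true
  request hour (0-23) ≥ 0: 4 ≥ 0 is true
  account age = 1525 days: 938 == 1525 is false
  on corporate VPN: no → false
  request region ∈ {ap-south, sa-east, us-east, us-west}: eu-west is not in the set → false
  MFA completed: yes → true
  clearance level ≥ 2: 5 ≥ 2 is true
  department = ops: ops == ops is true
  source IP on allow-list: no → false
  session risk score ≥ 74: 34 ≥ 74 is false
  NOT on corporate VPN: no → true
  request hour (0-23) > 15: 4 > 15 is false
Combine:
[1.2] true AND false = false
[1.3] false AND true = false
[1] false OR false OR false = false
[2.1.1.1] true AND false = false
[2.1.1] NOT false = true
[2.1] NOT true = false
[2.2.1] false AND false AND true = false
[2.2] NOT false = true
[2] false AND true = false
[3.1] true AND true = true
[3.2.1] false OR false = false
[3.2] NOT false = true
[3.3] true → false = false
[3] true AND true AND false = false
[root] false OR false OR false = false
Overall: false → denied

Denied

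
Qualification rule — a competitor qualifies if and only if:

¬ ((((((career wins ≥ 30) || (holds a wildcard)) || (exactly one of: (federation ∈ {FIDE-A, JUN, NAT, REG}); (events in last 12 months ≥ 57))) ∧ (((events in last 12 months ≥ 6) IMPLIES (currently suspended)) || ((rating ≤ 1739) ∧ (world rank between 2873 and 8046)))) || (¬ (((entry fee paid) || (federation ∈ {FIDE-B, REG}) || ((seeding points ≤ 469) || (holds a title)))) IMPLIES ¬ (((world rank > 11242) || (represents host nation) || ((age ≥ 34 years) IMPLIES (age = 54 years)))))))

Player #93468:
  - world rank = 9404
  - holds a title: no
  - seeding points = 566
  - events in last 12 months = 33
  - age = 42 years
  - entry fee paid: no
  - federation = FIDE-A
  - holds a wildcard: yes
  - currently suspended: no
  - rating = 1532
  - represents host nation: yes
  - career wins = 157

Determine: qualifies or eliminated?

Qualifies

Atomic conditions:
  career wins ≥ 30: 157 ≥ 30 is true
  holds a wildcard: yes → true
  federation ∈ {FIDE-A, JUN, NAT, REG}: FIDE-A is in the set → true
  events in last 12 months ≥ 57: 33 ≥ 57 is false
  events in last 12 months ≥ 6: 33 ≥ 6 is true
  currently suspended: no → false
  rating ≤ 1739: 1532 ≤ 1739 is true
  world rank between 2873 and 8046: 9404 in [2873, 8046] is false
  entry fee paid: no → false
  federation ∈ {FIDE-B, REG}: FIDE-A is not in the set → false
  seeding points ≤ 469: 566 ≤ 469 is false
  holds a title: no → false
  world rank > 11242: 9404 > 11242 is false
  represents host nation: yes → true
  age ≥ 34 years: 42 ≥ 34 is true
  age = 54 years: 42 == 54 is false
Combine:
[1.1.1.1] true OR true = true
[1.1.1.2] exactly-one(true, false) = true
[1.1.1] true OR true = true
[1.1.2.1] true → false = false
[1.1.2.2] true AND false = false
[1.1.2] false OR false = false
[1.1] true AND false = false
[1.2.1.1.3] false OR false = false
[1.2.1.1] false OR false OR false = false
[1.2.1] NOT false = true
[1.2.2.1.3] true → false = false
[1.2.2.1] false OR true OR false = true
[1.2.2] NOT true = false
[1.2] true → false = false
[1] false OR false = false
[root] NOT false = true
Overall: true → qualifies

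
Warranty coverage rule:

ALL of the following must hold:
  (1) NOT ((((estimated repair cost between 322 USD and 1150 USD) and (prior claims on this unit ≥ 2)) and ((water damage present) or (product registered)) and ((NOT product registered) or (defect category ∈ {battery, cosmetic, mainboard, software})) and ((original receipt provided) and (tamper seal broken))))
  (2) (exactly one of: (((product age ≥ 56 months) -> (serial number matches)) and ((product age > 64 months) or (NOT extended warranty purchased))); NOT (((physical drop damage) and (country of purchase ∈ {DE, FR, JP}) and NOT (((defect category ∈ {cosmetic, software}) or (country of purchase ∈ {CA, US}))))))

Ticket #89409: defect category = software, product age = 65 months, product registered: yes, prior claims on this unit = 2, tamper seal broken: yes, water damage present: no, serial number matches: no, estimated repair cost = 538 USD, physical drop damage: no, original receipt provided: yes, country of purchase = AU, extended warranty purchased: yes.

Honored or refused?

Refused

Atomic conditions:
  estimated repair cost between 322 USD and 1150 USD: 538 in [322, 1150] is true
  prior claims on this unit ≥ 2: 2 ≥ 2 is true
  water damage present: no → false
  product registered: yes → true
  NOT product registered: yes → false
  defect category ∈ {battery, cosmetic, mainboard, software}: software is in the set → true
  original receipt provided: yes → true
  tamper seal broken: yes → true
  product age ≥ 56 months: 65 ≥ 56 is true
  serial number matches: no → false
  product age > 64 months: 65 > 64 is true
  NOT extended warranty purchased: yes → false
  physical drop damage: no → false
  country of purchase ∈ {DE, FR, JP}: AU is not in the set → false
  defect category ∈ {cosmetic, software}: software is in the set → true
  country of purchase ∈ {CA, US}: AU is not in the set → false
Combine:
[1.1.1] true AND true = true
[1.1.2] false OR true = true
[1.1.3] false OR true = true
[1.1.4] true AND true = true
[1.1] true AND true AND true AND true = true
[1] NOT true = false
[2.1.1] true → false = false
[2.1.2] true OR false = true
[2.1] false AND true = false
[2.2.1.3.1] true OR false = true
[2.2.1.3] NOT true = false
[2.2.1] false AND false AND false = false
[2.2] NOT false = true
[2] exactly-one(false, true) = true
[root] false AND true = false
Overall: false → refused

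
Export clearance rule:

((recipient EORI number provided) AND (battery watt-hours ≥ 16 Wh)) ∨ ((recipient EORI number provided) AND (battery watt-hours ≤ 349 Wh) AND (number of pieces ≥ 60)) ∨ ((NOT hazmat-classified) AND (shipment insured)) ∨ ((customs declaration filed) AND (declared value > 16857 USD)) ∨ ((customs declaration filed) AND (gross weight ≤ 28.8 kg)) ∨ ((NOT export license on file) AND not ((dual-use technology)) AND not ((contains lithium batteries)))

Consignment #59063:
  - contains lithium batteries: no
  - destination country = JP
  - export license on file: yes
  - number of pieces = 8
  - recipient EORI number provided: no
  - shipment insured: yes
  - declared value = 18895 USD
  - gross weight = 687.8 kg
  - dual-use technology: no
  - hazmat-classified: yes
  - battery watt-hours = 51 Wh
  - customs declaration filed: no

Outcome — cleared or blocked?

Atomic conditions:
  recipient EORI number provided: no → false
  battery watt-hours ≥ 16 Wh: 51 ≥ 16 is true
  battery watt-hours ≤ 349 Wh: 51 ≤ 349 is true
  number of pieces ≥ 60: 8 ≥ 60 is false
  NOT hazmat-classified: yes → false
  shipment insured: yes → true
  customs declaration filed: no → false
  declared value > 16857 USD: 18895 > 16857 is true
  gross weight ≤ 28.8 kg: 687.8 ≤ 28.8 is false
  NOT export license on file: yes → false
  dual-use technology: no → false
  contains lithium batteries: no → false
Combine:
[1] false AND true = false
[2] false AND true AND false = false
[3] false AND true = false
[4] false AND true = false
[5] false AND false = false
[6.2] NOT false = true
[6.3] NOT false = true
[6] false AND true AND true = false
[root] false OR false OR false OR false OR false OR false = false
Overall: false → blocked

Blocked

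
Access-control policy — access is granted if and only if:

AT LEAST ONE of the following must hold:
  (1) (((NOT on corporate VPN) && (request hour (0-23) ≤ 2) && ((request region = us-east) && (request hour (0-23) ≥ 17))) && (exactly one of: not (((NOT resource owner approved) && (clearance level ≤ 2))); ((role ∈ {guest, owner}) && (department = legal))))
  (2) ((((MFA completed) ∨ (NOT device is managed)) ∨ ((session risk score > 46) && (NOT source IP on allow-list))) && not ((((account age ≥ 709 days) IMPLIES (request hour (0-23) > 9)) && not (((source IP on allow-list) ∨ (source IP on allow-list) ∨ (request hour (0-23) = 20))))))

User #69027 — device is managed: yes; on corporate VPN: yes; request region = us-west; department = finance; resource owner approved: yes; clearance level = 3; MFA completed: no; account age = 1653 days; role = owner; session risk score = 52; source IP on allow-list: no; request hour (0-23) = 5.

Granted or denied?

Atomic conditions:
  NOT on corporate VPN: yes → false
  request hour (0-23) ≤ 2: 5 ≤ 2 is false
  request region = us-east: us-west == us-east is false
  request hour (0-23) ≥ 17: 5 ≥ 17 is false
  NOT resource owner approved: yes → false
  clearance level ≤ 2: 3 ≤ 2 is false
  role ∈ {guest, owner}: owner is in the set → true
  department = legal: finance == legal is false
  MFA completed: no → false
  NOT device is managed: yes → false
  session risk score > 46: 52 > 46 is true
  NOT source IP on allow-list: no → true
  account age ≥ 709 days: 1653 ≥ 709 is true
  request hour (0-23) > 9: 5 > 9 is false
  source IP on allow-list: no → false
  request hour (0-23) = 20: 5 == 20 is false
Combine:
[1.1.3] false AND false = false
[1.1] false AND false AND false = false
[1.2.1.1] false AND false = false
[1.2.1] NOT false = true
[1.2.2] true AND false = false
[1.2] exactly-one(true, false) = true
[1] false AND true = false
[2.1.1] false OR false = false
[2.1.2] true AND true = true
[2.1] false OR true = true
[2.2.1.1] true → false = false
[2.2.1.2.1] false OR false OR false = false
[2.2.1.2] NOT false = true
[2.2.1] false AND true = false
[2.2] NOT false = true
[2] true AND true = true
[root] false OR true = true
Overall: true → granted

Granted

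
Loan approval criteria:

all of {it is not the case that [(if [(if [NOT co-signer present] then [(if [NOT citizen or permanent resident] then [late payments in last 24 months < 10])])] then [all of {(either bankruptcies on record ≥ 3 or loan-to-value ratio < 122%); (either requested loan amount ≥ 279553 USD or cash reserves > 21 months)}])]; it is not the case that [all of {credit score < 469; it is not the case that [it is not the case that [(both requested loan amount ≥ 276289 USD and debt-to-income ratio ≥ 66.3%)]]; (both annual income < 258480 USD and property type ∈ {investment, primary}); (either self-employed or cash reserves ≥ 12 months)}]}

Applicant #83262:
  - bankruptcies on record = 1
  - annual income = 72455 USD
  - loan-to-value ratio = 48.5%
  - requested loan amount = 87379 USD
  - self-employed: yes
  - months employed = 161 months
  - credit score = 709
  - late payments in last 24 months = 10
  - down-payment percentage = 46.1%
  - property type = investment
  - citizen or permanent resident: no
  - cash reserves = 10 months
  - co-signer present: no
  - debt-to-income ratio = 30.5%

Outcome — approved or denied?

Denied

Atomic conditions:
  NOT co-signer present: no → true
  NOT citizen or permanent resident: no → true
  late payments in last 24 months < 10: 10 < 10 is false
  bankruptcies on record ≥ 3: 1 ≥ 3 is false
  loan-to-value ratio < 122%: 48.5 < 122 is true
  requested loan amount ≥ 279553 USD: 87379 ≥ 279553 is false
  cash reserves > 21 months: 10 > 21 is false
  credit score < 469: 709 < 469 is false
  requested loan amount ≥ 276289 USD: 87379 ≥ 276289 is false
  debt-to-income ratio ≥ 66.3%: 30.5 ≥ 66.3 is false
  annual income < 258480 USD: 72455 < 258480 is true
  property type ∈ {investment, primary}: investment is in the set → true
  self-employed: yes → true
  cash reserves ≥ 12 months: 10 ≥ 12 is false
Combine:
[1.1.1.2] true → false = false
[1.1.1] true → false = false
[1.1.2.1] false OR true = true
[1.1.2.2] false OR false = false
[1.1.2] true AND false = false
[1.1] false → false (antecedent false ⇒ implication holds) = true
[1] NOT true = false
[2.1.2.1.1] false AND false = false
[2.1.2.1] NOT false = true
[2.1.2] NOT true = false
[2.1.3] true AND true = true
[2.1.4] true OR false = true
[2.1] false AND false AND true AND true = false
[2] NOT false = true
[root] false AND true = false
Overall: false → denied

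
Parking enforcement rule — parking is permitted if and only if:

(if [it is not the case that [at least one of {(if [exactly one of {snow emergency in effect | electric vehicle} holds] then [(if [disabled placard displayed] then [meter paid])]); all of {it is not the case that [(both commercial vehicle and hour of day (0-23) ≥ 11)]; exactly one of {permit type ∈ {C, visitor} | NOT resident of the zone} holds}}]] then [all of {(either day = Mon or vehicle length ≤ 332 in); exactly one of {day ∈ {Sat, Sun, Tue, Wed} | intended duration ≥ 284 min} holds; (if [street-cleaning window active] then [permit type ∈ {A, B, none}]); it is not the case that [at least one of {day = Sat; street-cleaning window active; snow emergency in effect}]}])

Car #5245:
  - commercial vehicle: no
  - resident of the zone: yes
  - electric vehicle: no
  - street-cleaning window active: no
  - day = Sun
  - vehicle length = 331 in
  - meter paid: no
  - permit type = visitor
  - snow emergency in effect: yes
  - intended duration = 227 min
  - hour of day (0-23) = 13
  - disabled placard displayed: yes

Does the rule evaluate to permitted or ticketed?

Permitted

Atomic conditions:
  snow emergency in effect: yes → true
  electric vehicle: no → false
  disabled placard displayed: yes → true
  meter paid: no → false
  commercial vehicle: no → false
  hour of day (0-23) ≥ 11: 13 ≥ 11 is true
  permit type ∈ {C, visitor}: visitor is in the set → true
  NOT resident of the zone: yes → false
  day = Mon: Sun == Mon is false
  vehicle length ≤ 332 in: 331 ≤ 332 is true
  day ∈ {Sat, Sun, Tue, Wed}: Sun is in the set → true
  intended duration ≥ 284 min: 227 ≥ 284 is false
  street-cleaning window active: no → false
  permit type ∈ {A, B, none}: visitor is not in the set → false
  day = Sat: Sun == Sat is false
Combine:
[1.1.1.1] exactly-one(true, false) = true
[1.1.1.2] true → false = false
[1.1.1] true → false = false
[1.1.2.1.1] false AND true = false
[1.1.2.1] NOT false = true
[1.1.2.2] exactly-one(true, false) = true
[1.1.2] true AND true = true
[1.1] false OR true = true
[1] NOT true = false
[2.1] false OR true = true
[2.2] exactly-one(true, false) = true
[2.3] false → false (antecedent false ⇒ implication holds) = true
[2.4.1] false OR false OR true = true
[2.4] NOT true = false
[2] true AND true AND true AND false = false
[root] false → false (antecedent false ⇒ implication holds) = true
Overall: true → permitted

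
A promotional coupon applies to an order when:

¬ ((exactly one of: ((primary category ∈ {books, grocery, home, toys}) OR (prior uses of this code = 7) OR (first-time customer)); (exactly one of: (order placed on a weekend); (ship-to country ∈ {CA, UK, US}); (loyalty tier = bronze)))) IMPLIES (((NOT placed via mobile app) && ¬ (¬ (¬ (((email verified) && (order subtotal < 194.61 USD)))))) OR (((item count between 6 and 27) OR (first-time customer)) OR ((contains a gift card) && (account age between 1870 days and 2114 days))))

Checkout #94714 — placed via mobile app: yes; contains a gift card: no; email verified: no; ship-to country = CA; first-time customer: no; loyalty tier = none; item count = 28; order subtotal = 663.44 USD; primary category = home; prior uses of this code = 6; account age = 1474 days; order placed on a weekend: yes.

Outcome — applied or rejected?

Applied

Atomic conditions:
  primary category ∈ {books, grocery, home, toys}: home is in the set → true
  prior uses of this code = 7: 6 == 7 is false
  first-time customer: no → false
  order placed on a weekend: yes → true
  ship-to country ∈ {CA, UK, US}: CA is in the set → true
  loyalty tier = bronze: none == bronze is false
  NOT placed via mobile app: yes → false
  email verified: no → false
  order subtotal < 194.61 USD: 663.44 < 194.61 is false
  item count between 6 and 27: 28 in [6, 27] is false
  contains a gift card: no → false
  account age between 1870 days and 2114 days: 1474 in [1870, 2114] is false
Combine:
[1.1.1] true OR false OR false = true
[1.1.2] exactly-one(true, true, false) = false
[1.1] exactly-one(true, false) = true
[1] NOT true = false
[2.1.2.1.1.1] false AND false = false
[2.1.2.1.1] NOT false = true
[2.1.2.1] NOT true = false
[2.1.2] NOT false = true
[2.1] false AND true = false
[2.2.1] false OR false = false
[2.2.2] false AND false = false
[2.2] false OR false = false
[2] false OR false = false
[root] false → false (antecedent false ⇒ implication holds) = true
Overall: true → applied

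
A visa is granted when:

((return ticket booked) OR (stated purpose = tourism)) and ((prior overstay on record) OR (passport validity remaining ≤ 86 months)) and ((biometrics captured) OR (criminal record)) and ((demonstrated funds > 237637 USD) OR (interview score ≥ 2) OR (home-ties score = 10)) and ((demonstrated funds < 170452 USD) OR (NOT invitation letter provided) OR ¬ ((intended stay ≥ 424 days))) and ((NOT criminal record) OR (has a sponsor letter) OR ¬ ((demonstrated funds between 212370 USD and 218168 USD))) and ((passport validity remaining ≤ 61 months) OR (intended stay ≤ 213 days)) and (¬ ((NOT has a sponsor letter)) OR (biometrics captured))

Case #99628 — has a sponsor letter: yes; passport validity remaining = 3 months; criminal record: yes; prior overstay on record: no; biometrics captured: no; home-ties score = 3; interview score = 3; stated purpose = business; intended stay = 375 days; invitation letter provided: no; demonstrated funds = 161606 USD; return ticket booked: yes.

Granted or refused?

Granted

Atomic conditions:
  return ticket booked: yes → true
  stated purpose = tourism: business == tourism is false
  prior overstay on record: no → false
  passport validity remaining ≤ 86 months: 3 ≤ 86 is true
  biometrics captured: no → false
  criminal record: yes → true
  demonstrated funds > 237637 USD: 161606 > 237637 is false
  interview score ≥ 2: 3 ≥ 2 is true
  home-ties score = 10: 3 == 10 is false
  demonstrated funds < 170452 USD: 161606 < 170452 is true
  NOT invitation letter provided: no → true
  intended stay ≥ 424 days: 375 ≥ 424 is false
  NOT criminal record: yes → false
  has a sponsor letter: yes → true
  demonstrated funds between 212370 USD and 218168 USD: 161606 in [212370, 218168] is false
  passport validity remaining ≤ 61 months: 3 ≤ 61 is true
  intended stay ≤ 213 days: 375 ≤ 213 is false
  NOT has a sponsor letter: yes → false
Combine:
[1] true OR false = true
[2] false OR true = true
[3] false OR true = true
[4] false OR true OR false = true
[5.3] NOT false = true
[5] true OR true OR true = true
[6.3] NOT false = true
[6] false OR true OR true = true
[7] true OR false = true
[8.1] NOT false = true
[8] true OR false = true
[root] true AND true AND true AND true AND true AND true AND true AND true = true
Overall: true → granted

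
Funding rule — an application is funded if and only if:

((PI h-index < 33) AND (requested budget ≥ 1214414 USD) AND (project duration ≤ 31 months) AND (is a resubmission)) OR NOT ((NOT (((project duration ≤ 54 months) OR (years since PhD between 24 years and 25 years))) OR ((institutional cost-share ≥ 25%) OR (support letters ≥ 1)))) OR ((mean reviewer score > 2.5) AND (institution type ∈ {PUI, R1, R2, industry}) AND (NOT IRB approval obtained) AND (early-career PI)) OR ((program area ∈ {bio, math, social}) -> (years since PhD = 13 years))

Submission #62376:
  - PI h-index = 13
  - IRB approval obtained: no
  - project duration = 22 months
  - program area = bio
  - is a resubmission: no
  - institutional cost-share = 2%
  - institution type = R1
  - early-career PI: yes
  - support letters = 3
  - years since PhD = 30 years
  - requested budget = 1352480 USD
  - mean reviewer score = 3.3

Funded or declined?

Atomic conditions:
  PI h-index < 33: 13 < 33 is true
  requested budget ≥ 1214414 USD: 1352480 ≥ 1214414 is true
  project duration ≤ 31 months: 22 ≤ 31 is true
  is a resubmission: no → false
  project duration ≤ 54 months: 22 ≤ 54 is true
  years since PhD between 24 years and 25 years: 30 in [24, 25] is false
  institutional cost-share ≥ 25%: 2 ≥ 25 is false
  support letters ≥ 1: 3 ≥ 1 is true
  mean reviewer score > 2.5: 3.3 > 2.5 is true
  institution type ∈ {PUI, R1, R2, industry}: R1 is in the set → true
  NOT IRB approval obtained: no → true
  early-career PI: yes → true
  program area ∈ {bio, math, social}: bio is in the set → true
  years since PhD = 13 years: 30 == 13 is false
Combine:
[1] true AND true AND true AND false = false
[2.1.1.1] true OR false = true
[2.1.1] NOT true = false
[2.1.2] false OR true = true
[2.1] false OR true = true
[2] NOT true = false
[3] true AND true AND true AND true = true
[4] true → false = false
[root] false OR false OR true OR false = true
Overall: true → funded

Funded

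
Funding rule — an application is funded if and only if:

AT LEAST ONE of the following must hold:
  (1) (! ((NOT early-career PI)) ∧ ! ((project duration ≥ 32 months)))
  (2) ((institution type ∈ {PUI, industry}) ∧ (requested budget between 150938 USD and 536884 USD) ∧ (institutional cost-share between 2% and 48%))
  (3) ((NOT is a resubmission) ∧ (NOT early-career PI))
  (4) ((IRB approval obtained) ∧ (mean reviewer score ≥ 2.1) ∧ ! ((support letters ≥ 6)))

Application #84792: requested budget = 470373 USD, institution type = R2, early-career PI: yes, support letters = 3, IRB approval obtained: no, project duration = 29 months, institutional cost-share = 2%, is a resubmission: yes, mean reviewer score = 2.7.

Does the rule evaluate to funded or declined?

Funded

Atomic conditions:
  NOT early-career PI: yes → false
  project duration ≥ 32 months: 29 ≥ 32 is false
  institution type ∈ {PUI, industry}: R2 is not in the set → false
  requested budget between 150938 USD and 536884 USD: 470373 in [150938, 536884] is true
  institutional cost-share between 2% and 48%: 2 in [2, 48] is true
  NOT is a resubmission: yes → false
  IRB approval obtained: no → false
  mean reviewer score ≥ 2.1: 2.7 ≥ 2.1 is true
  support letters ≥ 6: 3 ≥ 6 is false
Combine:
[1.1] NOT false = true
[1.2] NOT false = true
[1] true AND true = true
[2] false AND true AND true = false
[3] false AND false = false
[4.3] NOT false = true
[4] false AND true AND true = false
[root] true OR false OR false OR false = true
Overall: true → funded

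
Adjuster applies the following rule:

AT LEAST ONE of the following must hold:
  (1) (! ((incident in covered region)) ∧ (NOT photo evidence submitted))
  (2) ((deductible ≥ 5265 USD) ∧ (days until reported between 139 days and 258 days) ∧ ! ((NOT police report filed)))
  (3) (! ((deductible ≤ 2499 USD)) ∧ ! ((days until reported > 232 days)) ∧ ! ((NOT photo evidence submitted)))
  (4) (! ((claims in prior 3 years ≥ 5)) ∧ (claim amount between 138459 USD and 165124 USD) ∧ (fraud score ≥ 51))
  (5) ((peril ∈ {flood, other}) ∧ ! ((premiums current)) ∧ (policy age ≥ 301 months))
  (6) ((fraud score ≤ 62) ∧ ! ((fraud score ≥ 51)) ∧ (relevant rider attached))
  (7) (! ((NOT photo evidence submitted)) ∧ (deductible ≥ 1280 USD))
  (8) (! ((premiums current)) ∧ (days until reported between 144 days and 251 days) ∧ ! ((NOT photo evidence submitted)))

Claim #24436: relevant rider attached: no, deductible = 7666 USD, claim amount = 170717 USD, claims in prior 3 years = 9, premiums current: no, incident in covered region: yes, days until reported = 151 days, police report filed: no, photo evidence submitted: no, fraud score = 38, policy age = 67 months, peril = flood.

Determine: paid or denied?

Atomic conditions:
  incident in covered region: yes → true
  NOT photo evidence submitted: no → true
  deductible ≥ 5265 USD: 7666 ≥ 5265 is true
  days until reported between 139 days and 258 days: 151 in [139, 258] is true
  NOT police report filed: no → true
  deductible ≤ 2499 USD: 7666 ≤ 2499 is false
  days until reported > 232 days: 151 > 232 is false
  claims in prior 3 years ≥ 5: 9 ≥ 5 is true
  claim amount between 138459 USD and 165124 USD: 170717 in [138459, 165124] is false
  fraud score ≥ 51: 38 ≥ 51 is false
  peril ∈ {flood, other}: flood is in the set → true
  premiums current: no → false
  policy age ≥ 301 months: 67 ≥ 301 is false
  fraud score ≤ 62: 38 ≤ 62 is true
  relevant rider attached: no → false
  deductible ≥ 1280 USD: 7666 ≥ 1280 is true
  days until reported between 144 days and 251 days: 151 in [144, 251] is true
Combine:
[1.1] NOT true = false
[1] false AND true = false
[2.3] NOT true = false
[2] true AND true AND false = false
[3.1] NOT false = true
[3.2] NOT false = true
[3.3] NOT true = false
[3] true AND true AND false = false
[4.1] NOT true = false
[4] false AND false AND false = false
[5.2] NOT false = true
[5] true AND true AND false = false
[6.2] NOT false = true
[6] true AND true AND false = false
[7.1] NOT true = false
[7] false AND true = false
[8.1] NOT false = true
[8.3] NOT true = false
[8] true AND true AND false = false
[root] false OR false OR false OR false OR false OR false OR false OR false = false
Overall: false → denied

Denied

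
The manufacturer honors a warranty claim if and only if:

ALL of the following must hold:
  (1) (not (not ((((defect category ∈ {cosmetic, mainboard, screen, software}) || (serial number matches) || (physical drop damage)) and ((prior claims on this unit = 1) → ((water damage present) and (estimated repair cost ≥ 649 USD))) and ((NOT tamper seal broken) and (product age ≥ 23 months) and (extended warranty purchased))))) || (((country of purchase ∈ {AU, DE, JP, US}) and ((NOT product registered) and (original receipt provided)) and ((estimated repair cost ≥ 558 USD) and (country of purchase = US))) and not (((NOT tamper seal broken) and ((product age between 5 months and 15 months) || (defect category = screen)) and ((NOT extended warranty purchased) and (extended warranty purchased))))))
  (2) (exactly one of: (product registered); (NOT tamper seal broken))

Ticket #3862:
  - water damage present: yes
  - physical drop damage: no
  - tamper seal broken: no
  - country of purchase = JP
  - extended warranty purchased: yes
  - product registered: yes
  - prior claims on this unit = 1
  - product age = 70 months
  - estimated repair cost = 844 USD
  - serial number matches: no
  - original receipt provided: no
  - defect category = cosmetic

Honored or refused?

Refused

Atomic conditions:
  defect category ∈ {cosmetic, mainboard, screen, software}: cosmetic is in the set → true
  serial number matches: no → false
  physical drop damage: no → false
  prior claims on this unit = 1: 1 == 1 is true
  water damage present: yes → true
  estimated repair cost ≥ 649 USD: 844 ≥ 649 is true
  NOT tamper seal broken: no → true
  product age ≥ 23 months: 70 ≥ 23 is true
  extended warranty purchased: yes → true
  country of purchase ∈ {AU, DE, JP, US}: JP is in the set → true
  NOT product registered: yes → false
  original receipt provided: no → false
  estimated repair cost ≥ 558 USD: 844 ≥ 558 is true
  country of purchase = US: JP == US is false
  product age between 5 months and 15 months: 70 in [5, 15] is false
  defect category = screen: cosmetic == screen is false
  NOT extended warranty purchased: yes → false
  product registered: yes → true
Combine:
[1.1.1.1.1] true OR false OR false = true
[1.1.1.1.2.2] true AND true = true
[1.1.1.1.2] true → true = true
[1.1.1.1.3] true AND true AND true = true
[1.1.1.1] true AND true AND true = true
[1.1.1] NOT true = false
[1.1] NOT false = true
[1.2.1.2] false AND false = false
[1.2.1.3] true AND false = false
[1.2.1] true AND false AND false = false
[1.2.2.1.2] false OR false = false
[1.2.2.1.3] false AND true = false
[1.2.2.1] true AND false AND false = false
[1.2.2] NOT false = true
[1.2] false AND true = false
[1] true OR false = true
[2] exactly-one(true, true) = false
[root] true AND false = false
Overall: false → refused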